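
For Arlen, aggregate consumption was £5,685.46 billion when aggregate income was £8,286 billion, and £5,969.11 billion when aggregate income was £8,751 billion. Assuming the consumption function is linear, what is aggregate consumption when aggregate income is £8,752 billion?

MPC = (5969.11 − 5685.46)/(8751 − 8286) = 283.65/465 = 0.61
a = 5685.46 − 0.61(8286) = 5685.46 − 5054.46 = 631
C = 631 + 0.61(8752) = 631 + 5338.72 = 5969.72

C = 5969.72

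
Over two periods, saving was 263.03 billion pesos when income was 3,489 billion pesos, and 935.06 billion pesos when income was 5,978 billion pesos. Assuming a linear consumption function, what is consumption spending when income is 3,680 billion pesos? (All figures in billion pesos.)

C = 3365.4

MPS = ΔS/ΔY = (935.06 − 263.03)/(5978 − 3489) = 672.03/2489 = 0.27
MPC = 1 − MPS = 0.73
Autonomous saving = 263.03 − 0.27(3489) = -679, so a = 679
C = 679 + 0.73(3680) = 679 + 2686.4 = 3365.4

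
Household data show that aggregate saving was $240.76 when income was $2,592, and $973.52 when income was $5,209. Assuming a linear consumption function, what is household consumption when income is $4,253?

C = 3547.16

MPS = ΔS/ΔY = (973.52 − 240.76)/(5209 − 2592) = 732.76/2617 = 0.28
MPC = 1 − MPS = 0.72
Autonomous saving = 240.76 − 0.28(2592) = -485, so a = 485
C = 485 + 0.72(4253) = 485 + 3062.16 = 3547.16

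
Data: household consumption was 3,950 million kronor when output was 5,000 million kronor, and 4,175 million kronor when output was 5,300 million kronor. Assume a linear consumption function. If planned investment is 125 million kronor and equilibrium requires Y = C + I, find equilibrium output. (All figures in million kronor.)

Y = 1300

MPC = (4175 − 3950)/(5300 − 5000) = 225/300 = 0.75
a = 3950 − 0.75(5000) = 200
Equilibrium: Y = 200 + 0.75Y + 125
0.25Y = 325, so Y = 325/0.25 = 1300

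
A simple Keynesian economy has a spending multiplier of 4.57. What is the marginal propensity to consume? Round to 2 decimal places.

k = 1/(1 − MPC), so 1 − MPC = 1/k = 1/4.57 = 0.2188
MPC = 1 − 0.2188 = 0.78

MPC = 0.78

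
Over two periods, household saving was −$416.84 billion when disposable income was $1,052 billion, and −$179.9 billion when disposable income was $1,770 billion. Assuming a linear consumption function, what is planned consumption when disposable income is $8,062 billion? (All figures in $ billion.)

C = 6165.54

MPS = ΔS/ΔY = (-179.9 − (-416.84))/(1770 − 1052) = 236.94/718 = 0.33
MPC = 1 − MPS = 0.67
Autonomous saving = -416.84 − 0.33(1052) = -764, so a = 764
C = 764 + 0.67(8062) = 764 + 5401.54 = 6165.54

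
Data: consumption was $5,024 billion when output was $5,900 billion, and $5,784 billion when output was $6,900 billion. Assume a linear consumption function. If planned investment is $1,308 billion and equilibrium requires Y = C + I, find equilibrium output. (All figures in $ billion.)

Y = 7700

MPC = (5784 − 5024)/(6900 − 5900) = 760/1000 = 0.76
a = 5024 − 0.76(5900) = 540
Equilibrium: Y = 540 + 0.76Y + 1308
0.24Y = 1848, so Y = 1848/0.24 = 7700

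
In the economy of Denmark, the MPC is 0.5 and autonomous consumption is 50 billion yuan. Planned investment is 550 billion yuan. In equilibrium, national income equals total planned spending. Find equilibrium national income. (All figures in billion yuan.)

Y = 1200

Y = C + I = 50 + 0.5Y + 550
Y − 0.5Y = 600
0.5Y = 600, so Y = 600/0.5 = 1200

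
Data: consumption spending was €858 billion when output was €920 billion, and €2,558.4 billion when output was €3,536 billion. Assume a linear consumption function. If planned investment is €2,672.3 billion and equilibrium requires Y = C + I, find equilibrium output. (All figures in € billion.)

Y = 8378

MPC = (2558.4 − 858)/(3536 − 920) = 1700.4/2616 = 0.65
a = 858 − 0.65(920) = 260
Equilibrium: Y = 260 + 0.65Y + 2672.3
0.35Y = 2932.3, so Y = 2932.3/0.35 = 8378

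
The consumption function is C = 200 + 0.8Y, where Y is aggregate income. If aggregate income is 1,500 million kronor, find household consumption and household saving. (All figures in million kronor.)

C = 200 + 0.8(1500) = 200 + 1200 = 1400
S = Y − C = 1500 − 1400 = 100

C = 1400; S = 100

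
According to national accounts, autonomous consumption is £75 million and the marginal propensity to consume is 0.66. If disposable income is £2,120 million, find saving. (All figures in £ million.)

C = 75 + 0.66(2120) = 75 + 1399.2 = 1474.2
S = Y − C = 2120 − 1474.2 = 645.8

S = 645.8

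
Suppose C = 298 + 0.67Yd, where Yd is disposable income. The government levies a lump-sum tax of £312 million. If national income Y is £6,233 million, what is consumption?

Yd = Y − T = 6233 − 312 = 5921
C = 298 + 0.67(5921) = 298 + 3967.07 = 4265.07

C = 4265.07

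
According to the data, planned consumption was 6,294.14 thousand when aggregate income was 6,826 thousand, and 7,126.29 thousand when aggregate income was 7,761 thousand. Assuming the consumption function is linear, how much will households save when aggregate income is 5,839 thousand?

S = 423.29

MPC = (7126.29 − 6294.14)/(7761 − 6826) = 832.15/935 = 0.89
a = 6294.14 − 0.89(6826) = 6294.14 − 6075.14 = 219
C = 219 + 0.89(5839) = 5415.71
S = 5839 − 5415.71 = 423.29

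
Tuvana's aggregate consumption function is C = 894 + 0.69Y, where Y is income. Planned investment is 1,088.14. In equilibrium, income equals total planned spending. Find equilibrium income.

Y = 6394

Y = C + I = 894 + 0.69Y + 1088.14
Y − 0.69Y = 1982.14
0.31Y = 1982.14, so Y = 1982.14/0.31 = 6394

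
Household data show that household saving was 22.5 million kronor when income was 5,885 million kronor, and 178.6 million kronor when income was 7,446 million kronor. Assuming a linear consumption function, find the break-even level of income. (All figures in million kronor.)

MPS = ΔS/ΔY = (178.6 − 22.5)/(7446 − 5885) = 156.1/1561 = 0.1
MPC = 1 − MPS = 0.9
From S(5885) = 22.5: −a + 0.1(5885) = 22.5, so a = 588.5 − 22.5 = 566
Break-even (S = 0): Y = a/MPS = 566/0.1 = 5660

Y = 5660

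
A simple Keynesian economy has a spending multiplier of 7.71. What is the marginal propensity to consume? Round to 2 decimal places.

k = 1/(1 − MPC), so 1 − MPC = 1/k = 1/7.71 = 0.1297
MPC = 1 − 0.1297 = 0.87

MPC = 0.87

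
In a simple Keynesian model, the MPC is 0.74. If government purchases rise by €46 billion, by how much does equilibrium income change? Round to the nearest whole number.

The multiplier is 1/(1 − MPC) = 1/0.26.
ΔY = 46/0.26 = 176.92 ≈ 177

ΔY ≈ 177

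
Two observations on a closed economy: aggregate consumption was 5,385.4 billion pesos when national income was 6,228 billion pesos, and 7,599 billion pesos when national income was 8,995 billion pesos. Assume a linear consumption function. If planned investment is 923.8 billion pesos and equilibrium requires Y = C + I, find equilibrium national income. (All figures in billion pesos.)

Y = 6634

MPC = (7599 − 5385.4)/(8995 − 6228) = 2213.6/2767 = 0.8
a = 5385.4 − 0.8(6228) = 403
Equilibrium: Y = 403 + 0.8Y + 923.8
0.2Y = 1326.8, so Y = 1326.8/0.2 = 6634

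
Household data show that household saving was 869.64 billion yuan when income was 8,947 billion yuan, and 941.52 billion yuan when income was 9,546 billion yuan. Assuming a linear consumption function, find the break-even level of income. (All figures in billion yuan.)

Y = 1700

MPS = ΔS/ΔY = (941.52 − 869.64)/(9546 − 8947) = 71.88/599 = 0.12
MPC = 1 − MPS = 0.88
From S(8947) = 869.64: −a + 0.12(8947) = 869.64, so a = 1073.64 − 869.64 = 204
Break-even (S = 0): Y = a/MPS = 204/0.12 = 1700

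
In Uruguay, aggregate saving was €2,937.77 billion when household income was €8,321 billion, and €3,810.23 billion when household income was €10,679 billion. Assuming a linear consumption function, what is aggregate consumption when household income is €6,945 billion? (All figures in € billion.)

C = 4516.35

MPS = ΔS/ΔY = (3810.23 − 2937.77)/(10679 − 8321) = 872.46/2358 = 0.37
MPC = 1 − MPS = 0.63
Autonomous saving = 2937.77 − 0.37(8321) = -141, so a = 141
C = 141 + 0.63(6945) = 141 + 4375.35 = 4516.35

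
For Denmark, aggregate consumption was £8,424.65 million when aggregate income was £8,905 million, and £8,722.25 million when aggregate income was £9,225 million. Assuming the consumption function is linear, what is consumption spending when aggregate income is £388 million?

MPC = (8722.25 − 8424.65)/(9225 − 8905) = 297.6/320 = 0.93
a = 8424.65 − 0.93(8905) = 8424.65 − 8281.65 = 143
C = 143 + 0.93(388) = 143 + 360.84 = 503.84

C = 503.84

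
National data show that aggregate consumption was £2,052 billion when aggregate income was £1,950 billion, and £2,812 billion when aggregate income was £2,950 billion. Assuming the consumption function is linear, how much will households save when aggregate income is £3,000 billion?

MPC = (2812 − 2052)/(2950 − 1950) = 760/1000 = 0.76
a = 2052 − 0.76(1950) = 2052 − 1482 = 570
C = 570 + 0.76(3000) = 2850
S = 3000 − 2850 = 150

S = 150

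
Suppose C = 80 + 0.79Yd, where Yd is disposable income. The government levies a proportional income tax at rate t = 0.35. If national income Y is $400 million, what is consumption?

C = 285.4

Yd = (1 − 0.35)(400) = 0.65(400) = 260
C = 80 + 0.79(260) = 80 + 205.4 = 285.4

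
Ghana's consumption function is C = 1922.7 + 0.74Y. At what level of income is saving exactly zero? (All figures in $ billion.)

Y = 7395

At break-even, C = Y: 1922.7 + 0.74Y = Y
0.26Y = 1922.7, so Y = 1922.7/0.26 = 7395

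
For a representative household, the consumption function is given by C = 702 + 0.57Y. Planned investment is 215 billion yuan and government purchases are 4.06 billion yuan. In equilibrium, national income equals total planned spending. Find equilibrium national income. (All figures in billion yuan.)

Y = C + I + G = 702 + 0.57Y + 215 + 4.06
Y − 0.57Y = 921.06
0.43Y = 921.06, so Y = 921.06/0.43 = 2142

Y = 2142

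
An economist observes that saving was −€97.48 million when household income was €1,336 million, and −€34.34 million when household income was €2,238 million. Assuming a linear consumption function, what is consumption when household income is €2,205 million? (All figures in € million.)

MPS = ΔS/ΔY = (-34.34 − (-97.48))/(2238 − 1336) = 63.14/902 = 0.07
MPC = 1 − MPS = 0.93
Autonomous saving = -97.48 − 0.07(1336) = -191, so a = 191
C = 191 + 0.93(2205) = 191 + 2050.65 = 2241.65

C = 2241.65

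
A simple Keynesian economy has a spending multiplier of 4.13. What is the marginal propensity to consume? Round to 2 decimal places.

MPC = 0.76

k = 1/(1 − MPC), so 1 − MPC = 1/k = 1/4.13 = 0.2421
MPC = 1 − 0.2421 = 0.76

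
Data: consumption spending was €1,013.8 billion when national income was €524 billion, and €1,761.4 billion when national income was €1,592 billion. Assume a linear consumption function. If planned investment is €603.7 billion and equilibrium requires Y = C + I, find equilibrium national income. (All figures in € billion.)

MPC = (1761.4 − 1013.8)/(1592 − 524) = 747.6/1068 = 0.7
a = 1013.8 − 0.7(524) = 647
Equilibrium: Y = 647 + 0.7Y + 603.7
0.3Y = 1250.7, so Y = 1250.7/0.3 = 4169

Y = 4169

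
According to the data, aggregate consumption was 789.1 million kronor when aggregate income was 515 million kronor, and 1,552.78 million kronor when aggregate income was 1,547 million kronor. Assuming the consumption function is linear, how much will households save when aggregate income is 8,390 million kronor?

S = 1773.4

MPC = (1552.78 − 789.1)/(1547 − 515) = 763.68/1032 = 0.74
a = 789.1 − 0.74(515) = 789.1 − 381.1 = 408
C = 408 + 0.74(8390) = 6616.6
S = 8390 − 6616.6 = 1773.4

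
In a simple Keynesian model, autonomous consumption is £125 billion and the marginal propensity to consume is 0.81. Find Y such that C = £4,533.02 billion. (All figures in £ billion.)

Y = 5442

125 + 0.81Y = 4533.02
0.81Y = 4408.02, so Y = 4408.02/0.81 = 5442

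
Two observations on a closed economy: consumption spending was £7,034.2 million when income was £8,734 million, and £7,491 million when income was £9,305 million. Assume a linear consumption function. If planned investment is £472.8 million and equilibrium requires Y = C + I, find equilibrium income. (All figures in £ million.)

Y = 2599

MPC = (7491 − 7034.2)/(9305 − 8734) = 456.8/571 = 0.8
a = 7034.2 − 0.8(8734) = 47
Equilibrium: Y = 47 + 0.8Y + 472.8
0.2Y = 519.8, so Y = 519.8/0.2 = 2599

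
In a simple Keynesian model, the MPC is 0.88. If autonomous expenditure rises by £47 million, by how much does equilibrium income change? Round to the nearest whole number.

The multiplier is 1/(1 − MPC) = 1/0.12.
ΔY = 47/0.12 = 391.67 ≈ 392

ΔY ≈ 392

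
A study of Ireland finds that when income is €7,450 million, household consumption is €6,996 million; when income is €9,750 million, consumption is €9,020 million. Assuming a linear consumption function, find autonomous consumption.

a = 440

MPC = ΔC/ΔY = (9020 − 6996)/(9750 − 7450) = 2024/2300 = 0.88
a = C − MPC·Y = 6996 − 0.88(7450) = 6996 − 6556 = 440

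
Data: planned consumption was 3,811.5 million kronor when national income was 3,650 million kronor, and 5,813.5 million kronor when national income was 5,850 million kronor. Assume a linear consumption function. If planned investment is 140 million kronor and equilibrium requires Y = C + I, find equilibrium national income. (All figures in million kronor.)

Y = 7000

MPC = (5813.5 − 3811.5)/(5850 − 3650) = 2002/2200 = 0.91
a = 3811.5 − 0.91(3650) = 490
Equilibrium: Y = 490 + 0.91Y + 140
0.09Y = 630, so Y = 630/0.09 = 7000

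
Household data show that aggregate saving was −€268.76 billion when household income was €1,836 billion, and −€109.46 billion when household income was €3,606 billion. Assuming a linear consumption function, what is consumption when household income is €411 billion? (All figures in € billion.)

C = 808.01

MPS = ΔS/ΔY = (-109.46 − (-268.76))/(3606 − 1836) = 159.3/1770 = 0.09
MPC = 1 − MPS = 0.91
Autonomous saving = -268.76 − 0.09(1836) = -434, so a = 434
C = 434 + 0.91(411) = 434 + 374.01 = 808.01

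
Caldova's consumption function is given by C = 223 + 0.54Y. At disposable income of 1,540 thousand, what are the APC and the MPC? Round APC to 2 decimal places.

APC = 0.68; MPC = 0.54

MPC = 0.54 (the slope of the consumption function)
C = 223 + 0.54(1540) = 1054.6, so APC = 1054.6/1540 = 0.68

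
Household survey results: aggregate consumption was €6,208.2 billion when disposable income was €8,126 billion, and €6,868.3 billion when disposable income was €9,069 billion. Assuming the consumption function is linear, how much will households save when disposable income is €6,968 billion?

S = 1570.4

MPC = (6868.3 − 6208.2)/(9069 − 8126) = 660.1/943 = 0.7
a = 6208.2 − 0.7(8126) = 6208.2 − 5688.2 = 520
C = 520 + 0.7(6968) = 5397.6
S = 6968 − 5397.6 = 1570.4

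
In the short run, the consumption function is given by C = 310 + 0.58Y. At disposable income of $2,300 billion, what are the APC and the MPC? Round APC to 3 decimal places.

APC = 0.715; MPC = 0.58

MPC = 0.58 (the slope of the consumption function)
C = 310 + 0.58(2300) = 1644, so APC = 1644/2300 = 0.715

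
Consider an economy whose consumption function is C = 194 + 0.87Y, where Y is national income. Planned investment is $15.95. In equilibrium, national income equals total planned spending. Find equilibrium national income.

Y = 1615

Y = C + I = 194 + 0.87Y + 15.95
Y − 0.87Y = 209.95
0.13Y = 209.95, so Y = 209.95/0.13 = 1615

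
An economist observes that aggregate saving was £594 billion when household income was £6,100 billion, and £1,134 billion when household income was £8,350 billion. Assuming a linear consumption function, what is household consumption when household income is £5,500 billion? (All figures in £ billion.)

C = 5050

MPS = ΔS/ΔY = (1134 − 594)/(8350 − 6100) = 540/2250 = 0.24
MPC = 1 − MPS = 0.76
Autonomous saving = 594 − 0.24(6100) = -870, so a = 870
C = 870 + 0.76(5500) = 870 + 4180 = 5050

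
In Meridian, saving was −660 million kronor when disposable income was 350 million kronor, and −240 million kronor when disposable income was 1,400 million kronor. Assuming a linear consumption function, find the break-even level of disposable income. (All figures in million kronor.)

Y = 2000

MPS = ΔS/ΔY = (-240 − (-660))/(1400 − 350) = 420/1050 = 0.4
MPC = 1 − MPS = 0.6
From S(350) = -660: −a + 0.4(350) = -660, so a = 140 − (-660) = 800
Break-even (S = 0): Y = a/MPS = 800/0.4 = 2000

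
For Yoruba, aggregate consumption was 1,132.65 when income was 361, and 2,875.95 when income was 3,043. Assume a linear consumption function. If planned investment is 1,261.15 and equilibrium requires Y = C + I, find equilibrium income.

MPC = (2875.95 − 1132.65)/(3043 − 361) = 1743.3/2682 = 0.65
a = 1132.65 − 0.65(361) = 898
Equilibrium: Y = 898 + 0.65Y + 1261.15
0.35Y = 2159.15, so Y = 2159.15/0.35 = 6169

Y = 6169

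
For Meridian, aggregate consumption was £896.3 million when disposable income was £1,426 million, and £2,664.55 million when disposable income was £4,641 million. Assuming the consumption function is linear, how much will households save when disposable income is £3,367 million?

MPC = (2664.55 − 896.3)/(4641 − 1426) = 1768.25/3215 = 0.55
a = 896.3 − 0.55(1426) = 896.3 − 784.3 = 112
C = 112 + 0.55(3367) = 1963.85
S = 3367 − 1963.85 = 1403.15

S = 1403.15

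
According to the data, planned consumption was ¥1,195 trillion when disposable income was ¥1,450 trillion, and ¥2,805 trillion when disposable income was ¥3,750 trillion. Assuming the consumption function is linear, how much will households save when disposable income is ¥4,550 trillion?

MPC = (2805 − 1195)/(3750 − 1450) = 1610/2300 = 0.7
a = 1195 − 0.7(1450) = 1195 − 1015 = 180
C = 180 + 0.7(4550) = 3365
S = 4550 − 3365 = 1185

S = 1185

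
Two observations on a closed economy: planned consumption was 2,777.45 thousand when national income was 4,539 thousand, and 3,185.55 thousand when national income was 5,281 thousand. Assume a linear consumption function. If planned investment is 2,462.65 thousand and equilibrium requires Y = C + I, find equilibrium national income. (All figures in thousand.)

MPC = (3185.55 − 2777.45)/(5281 − 4539) = 408.1/742 = 0.55
a = 2777.45 − 0.55(4539) = 281
Equilibrium: Y = 281 + 0.55Y + 2462.65
0.45Y = 2743.65, so Y = 2743.65/0.45 = 6097

Y = 6097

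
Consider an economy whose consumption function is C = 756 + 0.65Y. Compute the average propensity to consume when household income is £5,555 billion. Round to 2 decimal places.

APC = 0.79

C = 756 + 0.65(5555) = 4366.75
APC = C/Y = 4366.75/5555 = 0.79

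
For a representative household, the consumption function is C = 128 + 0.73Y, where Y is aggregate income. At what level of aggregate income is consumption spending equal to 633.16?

128 + 0.73Y = 633.16
0.73Y = 505.16, so Y = 505.16/0.73 = 692

Y = 692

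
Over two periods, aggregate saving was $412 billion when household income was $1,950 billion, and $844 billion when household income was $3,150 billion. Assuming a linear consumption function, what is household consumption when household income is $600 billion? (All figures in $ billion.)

MPS = ΔS/ΔY = (844 − 412)/(3150 − 1950) = 432/1200 = 0.36
MPC = 1 − MPS = 0.64
Autonomous saving = 412 − 0.36(1950) = -290, so a = 290
C = 290 + 0.64(600) = 290 + 384 = 674

C = 674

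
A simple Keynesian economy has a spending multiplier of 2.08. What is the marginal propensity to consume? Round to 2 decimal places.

MPC = 0.52

k = 1/(1 − MPC), so 1 − MPC = 1/k = 1/2.08 = 0.4808
MPC = 1 − 0.4808 = 0.52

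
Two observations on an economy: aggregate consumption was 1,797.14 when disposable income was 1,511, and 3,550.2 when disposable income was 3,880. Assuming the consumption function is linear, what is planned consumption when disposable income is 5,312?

MPC = (3550.2 − 1797.14)/(3880 − 1511) = 1753.06/2369 = 0.74
a = 1797.14 − 0.74(1511) = 1797.14 − 1118.14 = 679
C = 679 + 0.74(5312) = 679 + 3930.88 = 4609.88

C = 4609.88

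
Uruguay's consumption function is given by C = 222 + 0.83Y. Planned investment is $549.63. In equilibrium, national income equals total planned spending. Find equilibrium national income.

Y = C + I = 222 + 0.83Y + 549.63
Y − 0.83Y = 771.63
0.17Y = 771.63, so Y = 771.63/0.17 = 4539

Y = 4539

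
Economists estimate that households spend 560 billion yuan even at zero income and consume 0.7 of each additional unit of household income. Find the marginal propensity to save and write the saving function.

MPS = 1 − MPC = 1 − 0.7 = 0.3
S = Y − C = -560 + 0.3Y

MPS = 0.3; S = -560 + 0.3Y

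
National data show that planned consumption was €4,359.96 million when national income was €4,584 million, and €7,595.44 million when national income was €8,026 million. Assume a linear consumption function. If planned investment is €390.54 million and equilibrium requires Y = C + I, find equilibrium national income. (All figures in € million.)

Y = 7359

MPC = (7595.44 − 4359.96)/(8026 − 4584) = 3235.48/3442 = 0.94
a = 4359.96 − 0.94(4584) = 51
Equilibrium: Y = 51 + 0.94Y + 390.54
0.06Y = 441.54, so Y = 441.54/0.06 = 7359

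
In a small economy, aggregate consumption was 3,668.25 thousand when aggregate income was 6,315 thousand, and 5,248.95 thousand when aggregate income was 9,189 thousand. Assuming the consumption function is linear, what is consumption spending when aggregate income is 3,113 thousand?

MPC = (5248.95 − 3668.25)/(9189 − 6315) = 1580.7/2874 = 0.55
a = 3668.25 − 0.55(6315) = 3668.25 − 3473.25 = 195
C = 195 + 0.55(3113) = 195 + 1712.15 = 1907.15

C = 1907.15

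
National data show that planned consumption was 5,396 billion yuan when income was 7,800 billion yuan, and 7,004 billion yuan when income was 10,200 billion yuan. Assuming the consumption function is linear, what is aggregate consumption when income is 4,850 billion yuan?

C = 3419.5

MPC = (7004 − 5396)/(10200 − 7800) = 1608/2400 = 0.67
a = 5396 − 0.67(7800) = 5396 − 5226 = 170
C = 170 + 0.67(4850) = 170 + 3249.5 = 3419.5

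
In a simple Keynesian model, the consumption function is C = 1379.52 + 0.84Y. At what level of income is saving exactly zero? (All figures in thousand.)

Y = 8622

At break-even, C = Y: 1379.52 + 0.84Y = Y
0.16Y = 1379.52, so Y = 1379.52/0.16 = 8622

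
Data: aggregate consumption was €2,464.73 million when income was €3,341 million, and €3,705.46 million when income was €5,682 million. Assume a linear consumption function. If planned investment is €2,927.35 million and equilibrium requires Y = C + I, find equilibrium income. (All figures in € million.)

Y = 7705

MPC = (3705.46 − 2464.73)/(5682 − 3341) = 1240.73/2341 = 0.53
a = 2464.73 − 0.53(3341) = 694
Equilibrium: Y = 694 + 0.53Y + 2927.35
0.47Y = 3621.35, so Y = 3621.35/0.47 = 7705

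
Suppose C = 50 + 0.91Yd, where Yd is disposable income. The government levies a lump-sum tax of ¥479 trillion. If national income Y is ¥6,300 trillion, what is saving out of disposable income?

Yd = Y − T = 6300 − 479 = 5821
C = 50 + 0.91(5821) = 50 + 5297.11 = 5347.11
S = Yd − C = 5821 − 5347.11 = 473.89

S = 473.89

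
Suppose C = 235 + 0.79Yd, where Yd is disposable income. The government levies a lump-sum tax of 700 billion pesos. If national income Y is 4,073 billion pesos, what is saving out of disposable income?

S = 473.33

Yd = Y − T = 4073 − 700 = 3373
C = 235 + 0.79(3373) = 235 + 2664.67 = 2899.67
S = Yd − C = 3373 − 2899.67 = 473.33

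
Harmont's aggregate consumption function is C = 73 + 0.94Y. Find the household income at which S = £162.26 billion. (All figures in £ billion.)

S = Y − C = -73 + 0.06Y
-73 + 0.06Y = 162.26, so 0.06Y = 235.26 and Y = 3921

Y = 3921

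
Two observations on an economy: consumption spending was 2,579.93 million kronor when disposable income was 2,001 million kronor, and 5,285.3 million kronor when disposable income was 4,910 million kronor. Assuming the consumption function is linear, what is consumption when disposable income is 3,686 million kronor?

MPC = (5285.3 − 2579.93)/(4910 − 2001) = 2705.37/2909 = 0.93
a = 2579.93 − 0.93(2001) = 2579.93 − 1860.93 = 719
C = 719 + 0.93(3686) = 719 + 3427.98 = 4146.98

C = 4146.98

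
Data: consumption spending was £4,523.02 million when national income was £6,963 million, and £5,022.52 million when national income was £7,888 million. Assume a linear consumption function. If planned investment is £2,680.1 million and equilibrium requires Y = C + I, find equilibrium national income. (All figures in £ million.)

MPC = (5022.52 − 4523.02)/(7888 − 6963) = 499.5/925 = 0.54
a = 4523.02 − 0.54(6963) = 763
Equilibrium: Y = 763 + 0.54Y + 2680.1
0.46Y = 3443.1, so Y = 3443.1/0.46 = 7485

Y = 7485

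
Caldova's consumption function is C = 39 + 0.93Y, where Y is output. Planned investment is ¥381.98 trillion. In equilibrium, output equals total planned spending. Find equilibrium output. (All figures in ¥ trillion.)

Y = 6014

Y = C + I = 39 + 0.93Y + 381.98
Y − 0.93Y = 420.98
0.07Y = 420.98, so Y = 420.98/0.07 = 6014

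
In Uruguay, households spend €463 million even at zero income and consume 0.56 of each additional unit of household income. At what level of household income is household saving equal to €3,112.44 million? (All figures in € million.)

S = Y − C = -463 + 0.44Y
-463 + 0.44Y = 3112.44, so 0.44Y = 3575.44 and Y = 8126

Y = 8126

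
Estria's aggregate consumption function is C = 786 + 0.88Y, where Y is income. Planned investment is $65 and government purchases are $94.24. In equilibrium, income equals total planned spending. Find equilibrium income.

Y = 7877

Y = C + I + G = 786 + 0.88Y + 65 + 94.24
Y − 0.88Y = 945.24
0.12Y = 945.24, so Y = 945.24/0.12 = 7877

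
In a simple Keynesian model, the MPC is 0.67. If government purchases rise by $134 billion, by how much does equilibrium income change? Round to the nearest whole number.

ΔY ≈ 406

The multiplier is 1/(1 − MPC) = 1/0.33.
ΔY = 134/0.33 = 406.06 ≈ 406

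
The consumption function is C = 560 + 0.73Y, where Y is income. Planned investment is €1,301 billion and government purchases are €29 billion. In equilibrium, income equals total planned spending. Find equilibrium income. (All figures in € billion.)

Y = C + I + G = 560 + 0.73Y + 1301 + 29
Y − 0.73Y = 1890
0.27Y = 1890, so Y = 1890/0.27 = 7000

Y = 7000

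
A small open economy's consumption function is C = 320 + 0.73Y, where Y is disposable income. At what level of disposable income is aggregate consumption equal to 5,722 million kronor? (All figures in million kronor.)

Y = 7400

320 + 0.73Y = 5722
0.73Y = 5402, so Y = 5402/0.73 = 7400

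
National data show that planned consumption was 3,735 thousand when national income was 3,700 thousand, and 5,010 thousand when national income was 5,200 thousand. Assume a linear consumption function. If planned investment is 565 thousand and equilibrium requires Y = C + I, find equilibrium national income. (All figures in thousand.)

MPC = (5010 − 3735)/(5200 − 3700) = 1275/1500 = 0.85
a = 3735 − 0.85(3700) = 590
Equilibrium: Y = 590 + 0.85Y + 565
0.15Y = 1155, so Y = 1155/0.15 = 7700

Y = 7700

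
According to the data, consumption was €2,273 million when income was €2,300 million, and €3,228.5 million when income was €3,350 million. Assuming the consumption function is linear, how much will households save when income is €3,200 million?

MPC = (3228.5 − 2273)/(3350 − 2300) = 955.5/1050 = 0.91
a = 2273 − 0.91(2300) = 2273 − 2093 = 180
C = 180 + 0.91(3200) = 3092
S = 3200 − 3092 = 108

S = 108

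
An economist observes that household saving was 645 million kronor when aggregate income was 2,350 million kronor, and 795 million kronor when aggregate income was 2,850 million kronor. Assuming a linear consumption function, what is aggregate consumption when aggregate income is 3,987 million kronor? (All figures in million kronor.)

C = 2850.9

MPS = ΔS/ΔY = (795 − 645)/(2850 − 2350) = 150/500 = 0.3
MPC = 1 − MPS = 0.7
Autonomous saving = 645 − 0.3(2350) = -60, so a = 60
C = 60 + 0.7(3987) = 60 + 2790.9 = 2850.9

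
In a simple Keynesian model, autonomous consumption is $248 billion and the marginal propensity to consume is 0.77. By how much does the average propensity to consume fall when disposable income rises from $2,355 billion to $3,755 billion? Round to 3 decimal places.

ΔAPC = 0.039

At Y = 2355: C = 248 + 0.77(2355) = 2061.35, APC = 2061.35/2355 = 0.8753
At Y = 3755: C = 3139.35, APC = 3139.35/3755 = 0.8360
Fall in APC = 0.8753 − 0.8360 = 0.0393 ≈ 0.039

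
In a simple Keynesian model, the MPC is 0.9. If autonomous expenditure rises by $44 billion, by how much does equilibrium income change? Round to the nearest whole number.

The multiplier is 1/(1 − MPC) = 1/0.1.
ΔY = 44/0.1 = 440.00 ≈ 440

ΔY ≈ 440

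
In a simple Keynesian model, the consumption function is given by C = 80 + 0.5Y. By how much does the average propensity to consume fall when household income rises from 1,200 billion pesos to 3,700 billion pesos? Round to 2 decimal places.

At Y = 1200: C = 80 + 0.5(1200) = 680, APC = 680/1200 = 0.567
At Y = 3700: C = 1930, APC = 1930/3700 = 0.522
Fall in APC = 0.567 − 0.522 = 0.045 ≈ 0.05

ΔAPC = 0.05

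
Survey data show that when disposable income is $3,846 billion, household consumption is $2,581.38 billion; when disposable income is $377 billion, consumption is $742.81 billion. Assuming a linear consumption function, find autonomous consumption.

MPC = ΔC/ΔY = (2581.38 − 742.81)/(3846 − 377) = 1838.57/3469 = 0.53
a = C − MPC·Y = 742.81 − 0.53(377) = 742.81 − 199.81 = 543

a = 543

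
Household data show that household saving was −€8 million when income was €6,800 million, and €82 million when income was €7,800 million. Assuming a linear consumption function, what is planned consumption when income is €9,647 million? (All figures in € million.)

MPS = ΔS/ΔY = (82 − (-8))/(7800 − 6800) = 90/1000 = 0.09
MPC = 1 − MPS = 0.91
Autonomous saving = -8 − 0.09(6800) = -620, so a = 620
C = 620 + 0.91(9647) = 620 + 8778.77 = 9398.77

C = 9398.77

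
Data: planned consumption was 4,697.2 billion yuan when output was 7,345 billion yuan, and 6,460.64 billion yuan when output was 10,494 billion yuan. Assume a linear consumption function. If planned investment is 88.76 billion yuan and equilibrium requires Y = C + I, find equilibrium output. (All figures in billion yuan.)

Y = 1529

MPC = (6460.64 − 4697.2)/(10494 − 7345) = 1763.44/3149 = 0.56
a = 4697.2 − 0.56(7345) = 584
Equilibrium: Y = 584 + 0.56Y + 88.76
0.44Y = 672.76, so Y = 672.76/0.44 = 1529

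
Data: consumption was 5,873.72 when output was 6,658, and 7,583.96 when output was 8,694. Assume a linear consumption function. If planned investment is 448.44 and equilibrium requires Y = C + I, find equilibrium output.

Y = 4559

MPC = (7583.96 − 5873.72)/(8694 − 6658) = 1710.24/2036 = 0.84
a = 5873.72 − 0.84(6658) = 281
Equilibrium: Y = 281 + 0.84Y + 448.44
0.16Y = 729.44, so Y = 729.44/0.16 = 4559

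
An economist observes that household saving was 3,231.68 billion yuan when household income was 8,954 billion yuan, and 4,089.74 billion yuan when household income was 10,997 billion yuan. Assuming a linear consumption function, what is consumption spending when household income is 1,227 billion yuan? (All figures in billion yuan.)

C = 1240.66

MPS = ΔS/ΔY = (4089.74 − 3231.68)/(10997 − 8954) = 858.06/2043 = 0.42
MPC = 1 − MPS = 0.58
Autonomous saving = 3231.68 − 0.42(8954) = -529, so a = 529
C = 529 + 0.58(1227) = 529 + 711.66 = 1240.66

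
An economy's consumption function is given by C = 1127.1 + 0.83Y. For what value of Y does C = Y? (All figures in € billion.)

At break-even, C = Y: 1127.1 + 0.83Y = Y
0.17Y = 1127.1, so Y = 1127.1/0.17 = 6630

Y = 6630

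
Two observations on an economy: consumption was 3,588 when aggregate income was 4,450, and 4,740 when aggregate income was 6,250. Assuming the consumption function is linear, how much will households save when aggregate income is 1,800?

S = -92

MPC = (4740 − 3588)/(6250 − 4450) = 1152/1800 = 0.64
a = 3588 − 0.64(4450) = 3588 − 2848 = 740
C = 740 + 0.64(1800) = 1892
S = 1800 − 1892 = -92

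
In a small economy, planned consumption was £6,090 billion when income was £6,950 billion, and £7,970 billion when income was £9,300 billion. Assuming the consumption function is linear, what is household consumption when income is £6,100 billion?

MPC = (7970 − 6090)/(9300 − 6950) = 1880/2350 = 0.8
a = 6090 − 0.8(6950) = 6090 − 5560 = 530
C = 530 + 0.8(6100) = 530 + 4880 = 5410

C = 5410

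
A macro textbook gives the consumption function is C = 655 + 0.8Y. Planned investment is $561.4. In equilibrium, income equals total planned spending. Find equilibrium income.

Y = 6082

Y = C + I = 655 + 0.8Y + 561.4
Y − 0.8Y = 1216.4
0.2Y = 1216.4, so Y = 1216.4/0.2 = 6082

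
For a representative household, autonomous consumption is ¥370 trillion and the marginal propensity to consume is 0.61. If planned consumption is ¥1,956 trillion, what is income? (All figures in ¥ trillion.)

Y = 2600

370 + 0.61Y = 1956
0.61Y = 1586, so Y = 1586/0.61 = 2600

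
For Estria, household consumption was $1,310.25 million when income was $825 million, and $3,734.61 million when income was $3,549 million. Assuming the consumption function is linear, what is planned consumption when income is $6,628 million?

MPC = (3734.61 − 1310.25)/(3549 − 825) = 2424.36/2724 = 0.89
a = 1310.25 − 0.89(825) = 1310.25 − 734.25 = 576
C = 576 + 0.89(6628) = 576 + 5898.92 = 6474.92

C = 6474.92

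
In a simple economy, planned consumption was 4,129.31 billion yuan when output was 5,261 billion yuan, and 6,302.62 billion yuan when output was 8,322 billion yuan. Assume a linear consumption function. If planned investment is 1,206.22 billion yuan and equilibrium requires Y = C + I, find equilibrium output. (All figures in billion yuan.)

Y = 5518

MPC = (6302.62 − 4129.31)/(8322 − 5261) = 2173.31/3061 = 0.71
a = 4129.31 − 0.71(5261) = 394
Equilibrium: Y = 394 + 0.71Y + 1206.22
0.29Y = 1600.22, so Y = 1600.22/0.29 = 5518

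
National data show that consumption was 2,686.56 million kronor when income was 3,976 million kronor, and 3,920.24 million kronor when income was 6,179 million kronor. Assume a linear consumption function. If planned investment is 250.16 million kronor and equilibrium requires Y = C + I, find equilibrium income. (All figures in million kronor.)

Y = 1614

MPC = (3920.24 − 2686.56)/(6179 − 3976) = 1233.68/2203 = 0.56
a = 2686.56 − 0.56(3976) = 460
Equilibrium: Y = 460 + 0.56Y + 250.16
0.44Y = 710.16, so Y = 710.16/0.44 = 1614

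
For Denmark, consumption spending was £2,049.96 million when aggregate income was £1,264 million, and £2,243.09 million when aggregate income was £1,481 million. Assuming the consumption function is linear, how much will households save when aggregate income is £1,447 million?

MPC = (2243.09 − 2049.96)/(1481 − 1264) = 193.13/217 = 0.89
a = 2049.96 − 0.89(1264) = 2049.96 − 1124.96 = 925
C = 925 + 0.89(1447) = 2212.83
S = 1447 − 2212.83 = -765.83

S = -765.83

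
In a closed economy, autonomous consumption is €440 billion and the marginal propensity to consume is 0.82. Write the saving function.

S = -440 + 0.18Y

S = Y − C = Y − (440 + 0.82Y) = -440 + (1 − 0.82)Y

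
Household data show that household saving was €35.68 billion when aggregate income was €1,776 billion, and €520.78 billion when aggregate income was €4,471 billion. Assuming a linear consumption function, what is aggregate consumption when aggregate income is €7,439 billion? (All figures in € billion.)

MPS = ΔS/ΔY = (520.78 − 35.68)/(4471 − 1776) = 485.1/2695 = 0.18
MPC = 1 − MPS = 0.82
Autonomous saving = 35.68 − 0.18(1776) = -284, so a = 284
C = 284 + 0.82(7439) = 284 + 6099.98 = 6383.98

C = 6383.98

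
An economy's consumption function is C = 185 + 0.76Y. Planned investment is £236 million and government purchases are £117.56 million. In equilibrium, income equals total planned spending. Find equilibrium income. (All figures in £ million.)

Y = 2244

Y = C + I + G = 185 + 0.76Y + 236 + 117.56
Y − 0.76Y = 538.56
0.24Y = 538.56, so Y = 538.56/0.24 = 2244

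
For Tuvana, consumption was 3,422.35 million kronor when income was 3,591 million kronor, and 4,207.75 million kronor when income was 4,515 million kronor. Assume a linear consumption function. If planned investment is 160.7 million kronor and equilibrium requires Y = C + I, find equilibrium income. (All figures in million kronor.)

Y = 3538

MPC = (4207.75 − 3422.35)/(4515 − 3591) = 785.4/924 = 0.85
a = 3422.35 − 0.85(3591) = 370
Equilibrium: Y = 370 + 0.85Y + 160.7
0.15Y = 530.7, so Y = 530.7/0.15 = 3538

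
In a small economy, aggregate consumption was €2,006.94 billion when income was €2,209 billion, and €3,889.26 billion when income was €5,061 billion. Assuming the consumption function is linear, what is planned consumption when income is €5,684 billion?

C = 4300.44

MPC = (3889.26 − 2006.94)/(5061 − 2209) = 1882.32/2852 = 0.66
a = 2006.94 − 0.66(2209) = 2006.94 − 1457.94 = 549
C = 549 + 0.66(5684) = 549 + 3751.44 = 4300.44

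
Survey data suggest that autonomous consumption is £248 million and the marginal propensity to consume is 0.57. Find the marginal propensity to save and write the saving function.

MPS = 0.43; S = -248 + 0.43Y

MPS = 1 − MPC = 1 − 0.57 = 0.43
S = Y − C = -248 + 0.43Y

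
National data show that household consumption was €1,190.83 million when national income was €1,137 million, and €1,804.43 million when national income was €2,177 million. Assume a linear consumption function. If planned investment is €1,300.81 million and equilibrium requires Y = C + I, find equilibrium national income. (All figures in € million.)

MPC = (1804.43 − 1190.83)/(2177 − 1137) = 613.6/1040 = 0.59
a = 1190.83 − 0.59(1137) = 520
Equilibrium: Y = 520 + 0.59Y + 1300.81
0.41Y = 1820.81, so Y = 1820.81/0.41 = 4441

Y = 4441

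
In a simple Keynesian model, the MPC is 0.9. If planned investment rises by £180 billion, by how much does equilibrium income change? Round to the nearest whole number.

ΔY ≈ 1800

The multiplier is 1/(1 − MPC) = 1/0.1.
ΔY = 180/0.1 = 1800.00 ≈ 1800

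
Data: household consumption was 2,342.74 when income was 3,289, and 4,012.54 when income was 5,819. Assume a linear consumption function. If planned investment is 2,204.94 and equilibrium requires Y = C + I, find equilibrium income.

MPC = (4012.54 − 2342.74)/(5819 − 3289) = 1669.8/2530 = 0.66
a = 2342.74 − 0.66(3289) = 172
Equilibrium: Y = 172 + 0.66Y + 2204.94
0.34Y = 2376.94, so Y = 2376.94/0.34 = 6991

Y = 6991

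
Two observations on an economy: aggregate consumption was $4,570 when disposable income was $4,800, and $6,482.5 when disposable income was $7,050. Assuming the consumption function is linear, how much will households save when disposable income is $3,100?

MPC = (6482.5 − 4570)/(7050 − 4800) = 1912.5/2250 = 0.85
a = 4570 − 0.85(4800) = 4570 − 4080 = 490
C = 490 + 0.85(3100) = 3125
S = 3100 − 3125 = -25

S = -25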